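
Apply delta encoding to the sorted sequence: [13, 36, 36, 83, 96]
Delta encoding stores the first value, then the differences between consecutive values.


First value: 13
Deltas:
  36 - 13 = 23
  36 - 36 = 0
  83 - 36 = 47
  96 - 83 = 13


Delta encoded: [13, 23, 0, 47, 13]


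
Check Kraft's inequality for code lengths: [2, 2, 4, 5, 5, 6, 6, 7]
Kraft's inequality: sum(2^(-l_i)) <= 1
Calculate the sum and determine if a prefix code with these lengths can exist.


Sum = 2^(-2) + 2^(-2) + 2^(-4) + 2^(-5) + 2^(-5) + 2^(-6) + 2^(-6) + 2^(-7)
    = 0.25 + 0.25 + 0.0625 + 0.03125 + 0.03125 + 0.015625 + 0.015625 + 0.0078125
    = 85/128 = 0.6640625
Since 0.6640625 <= 1, Kraft's inequality IS satisfied.
A prefix code with these lengths CAN exist.

Kraft sum = 0.6640625. Satisfied.


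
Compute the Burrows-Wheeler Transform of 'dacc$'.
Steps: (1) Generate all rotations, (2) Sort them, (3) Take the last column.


Rotations (sorted):
  0: $dacc -> last char: c
  1: acc$d -> last char: d
  2: c$dac -> last char: c
  3: cc$da -> last char: a
  4: dacc$ -> last char: $


BWT = cdca$


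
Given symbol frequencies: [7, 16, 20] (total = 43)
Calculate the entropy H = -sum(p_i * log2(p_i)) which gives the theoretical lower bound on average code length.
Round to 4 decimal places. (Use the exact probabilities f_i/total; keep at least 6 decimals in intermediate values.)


Per-symbol terms -p_i * log2(p_i) with p_i = f_i/43:
  p = 7/43 = 0.162791: log2(p) = -2.618910, -p*log2(p) = 0.426334
  p = 16/43 = 0.372093: log2(p) = -1.426265, -p*log2(p) = 0.530703
  p = 20/43 = 0.465116: log2(p) = -1.104337, -p*log2(p) = 0.513645
H = 0.426334 + 0.530703 + 0.513645 = 1.470682

H = 1.4707 bits/symbol


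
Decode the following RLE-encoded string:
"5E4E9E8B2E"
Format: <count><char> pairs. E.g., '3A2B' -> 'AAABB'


Expanding each <count><char> pair:
  5E -> 'EEEEE'
  4E -> 'EEEE'
  9E -> 'EEEEEEEEE'
  8B -> 'BBBBBBBB'
  2E -> 'EE'

Decoded = EEEEEEEEEEEEEEEEEEBBBBBBBBEE


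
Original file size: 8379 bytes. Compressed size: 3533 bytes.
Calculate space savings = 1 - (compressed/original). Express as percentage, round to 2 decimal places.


ratio = compressed/original = 3533/8379 = 0.421649
savings = 1 - ratio = 1 - 0.421649 = 0.578351
as a percentage: 0.578351 * 100 = 57.84%

Space savings = 1 - 3533/8379 = 57.84%


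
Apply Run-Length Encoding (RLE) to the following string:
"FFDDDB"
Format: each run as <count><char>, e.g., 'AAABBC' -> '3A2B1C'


Scanning runs left to right:
  i=0: run of 'F' x 2 -> '2F'
  i=2: run of 'D' x 3 -> '3D'
  i=5: run of 'B' x 1 -> '1B'

RLE = 2F3D1B


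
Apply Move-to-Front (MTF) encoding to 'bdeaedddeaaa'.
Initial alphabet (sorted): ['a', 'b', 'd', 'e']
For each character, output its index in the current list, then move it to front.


MTF encoding:
'b': index 1 in ['a', 'b', 'd', 'e'] -> ['b', 'a', 'd', 'e']
'd': index 2 in ['b', 'a', 'd', 'e'] -> ['d', 'b', 'a', 'e']
'e': index 3 in ['d', 'b', 'a', 'e'] -> ['e', 'd', 'b', 'a']
'a': index 3 in ['e', 'd', 'b', 'a'] -> ['a', 'e', 'd', 'b']
'e': index 1 in ['a', 'e', 'd', 'b'] -> ['e', 'a', 'd', 'b']
'd': index 2 in ['e', 'a', 'd', 'b'] -> ['d', 'e', 'a', 'b']
'd': index 0 in ['d', 'e', 'a', 'b'] -> ['d', 'e', 'a', 'b']
'd': index 0 in ['d', 'e', 'a', 'b'] -> ['d', 'e', 'a', 'b']
'e': index 1 in ['d', 'e', 'a', 'b'] -> ['e', 'd', 'a', 'b']
'a': index 2 in ['e', 'd', 'a', 'b'] -> ['a', 'e', 'd', 'b']
'a': index 0 in ['a', 'e', 'd', 'b'] -> ['a', 'e', 'd', 'b']
'a': index 0 in ['a', 'e', 'd', 'b'] -> ['a', 'e', 'd', 'b']


Output: [1, 2, 3, 3, 1, 2, 0, 0, 1, 2, 0, 0]


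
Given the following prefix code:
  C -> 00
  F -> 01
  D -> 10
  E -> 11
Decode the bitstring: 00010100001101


Decoding step by step:
Bits 00 -> C
Bits 01 -> F
Bits 01 -> F
Bits 00 -> C
Bits 00 -> C
Bits 11 -> E
Bits 01 -> F


Decoded message: CFFCCEF


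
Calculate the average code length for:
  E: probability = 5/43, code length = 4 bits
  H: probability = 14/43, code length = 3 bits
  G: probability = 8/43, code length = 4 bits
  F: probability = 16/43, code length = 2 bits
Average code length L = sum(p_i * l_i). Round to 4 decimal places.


Weighted contributions p_i * l_i:
  E: (5/43) * 4 = 20/43
  H: (14/43) * 3 = 42/43
  G: (8/43) * 4 = 32/43
  F: (16/43) * 2 = 32/43
Sum = (20 + 42 + 32 + 32)/43 = 126/43

L = 126/43 = 2.9302 bits/symbol


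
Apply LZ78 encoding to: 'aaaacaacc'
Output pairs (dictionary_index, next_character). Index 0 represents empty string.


LZ78 encoding steps:
Dictionary: {0: ''}
Step 1: w='' (idx 0), next='a' -> output (0, 'a'), add 'a' as idx 1
Step 2: w='a' (idx 1), next='a' -> output (1, 'a'), add 'aa' as idx 2
Step 3: w='a' (idx 1), next='c' -> output (1, 'c'), add 'ac' as idx 3
Step 4: w='aa' (idx 2), next='c' -> output (2, 'c'), add 'aac' as idx 4
Step 5: w='' (idx 0), next='c' -> output (0, 'c'), add 'c' as idx 5


Encoded: [(0, 'a'), (1, 'a'), (1, 'c'), (2, 'c'), (0, 'c')]


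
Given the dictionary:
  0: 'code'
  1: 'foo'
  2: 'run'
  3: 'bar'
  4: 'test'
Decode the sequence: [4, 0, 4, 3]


Look up each index in the dictionary:
  4 -> 'test'
  0 -> 'code'
  4 -> 'test'
  3 -> 'bar'

Decoded: "test code test bar"


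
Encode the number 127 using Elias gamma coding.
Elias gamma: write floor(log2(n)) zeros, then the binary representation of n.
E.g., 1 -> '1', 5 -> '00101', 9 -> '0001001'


num_bits = floor(log2(127)) + 1 = 7
leading_zeros = num_bits - 1 = 6
binary(127) = 1111111

Elias gamma(127) = '000000' + '1111111' = 0000001111111 (13 bits)


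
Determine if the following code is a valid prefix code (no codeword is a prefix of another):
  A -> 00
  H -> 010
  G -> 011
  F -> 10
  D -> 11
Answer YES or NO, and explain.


Checking each pair (does one codeword prefix another?):
  A='00' vs H='010': no prefix
  A='00' vs G='011': no prefix
  A='00' vs F='10': no prefix
  A='00' vs D='11': no prefix
  H='010' vs A='00': no prefix
  H='010' vs G='011': no prefix
  H='010' vs F='10': no prefix
  H='010' vs D='11': no prefix
  G='011' vs A='00': no prefix
  G='011' vs H='010': no prefix
  G='011' vs F='10': no prefix
  G='011' vs D='11': no prefix
  F='10' vs A='00': no prefix
  F='10' vs H='010': no prefix
  F='10' vs G='011': no prefix
  F='10' vs D='11': no prefix
  D='11' vs A='00': no prefix
  D='11' vs H='010': no prefix
  D='11' vs G='011': no prefix
  D='11' vs F='10': no prefix
No violation found over all pairs.

YES -- this is a valid prefix code. No codeword is a prefix of any other codeword.


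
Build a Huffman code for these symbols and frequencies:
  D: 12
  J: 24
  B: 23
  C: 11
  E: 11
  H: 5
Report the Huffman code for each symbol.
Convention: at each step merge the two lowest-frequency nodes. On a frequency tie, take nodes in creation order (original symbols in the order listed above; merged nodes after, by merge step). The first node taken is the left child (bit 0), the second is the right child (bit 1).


Huffman tree construction:
Step 1: Merge H(5) + C(11) = 16
Step 2: Merge E(11) + D(12) = 23
Step 3: Merge (H+C)(16) + B(23) = 39
Step 4: Merge (E+D)(23) + J(24) = 47
Step 5: Merge ((H+C)+B)(39) + ((E+D)+J)(47) = 86
Read each symbol's code off the tree from the root (left child = 0, right child = 1).

Codes:
  D: 101 (length 3)
  J: 11 (length 2)
  B: 01 (length 2)
  C: 001 (length 3)
  E: 100 (length 3)
  H: 000 (length 3)
Average code length: 211/86 = 2.4535 bits/symbol


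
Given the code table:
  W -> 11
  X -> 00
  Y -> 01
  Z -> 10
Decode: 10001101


Decoding:
10 -> Z
00 -> X
11 -> W
01 -> Y


Result: ZXWY


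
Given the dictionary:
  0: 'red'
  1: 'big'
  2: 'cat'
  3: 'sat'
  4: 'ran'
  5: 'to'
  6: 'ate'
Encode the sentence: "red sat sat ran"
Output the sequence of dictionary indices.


Look up each word in the dictionary:
  'red' -> 0
  'sat' -> 3
  'sat' -> 3
  'ran' -> 4

Encoded: [0, 3, 3, 4]


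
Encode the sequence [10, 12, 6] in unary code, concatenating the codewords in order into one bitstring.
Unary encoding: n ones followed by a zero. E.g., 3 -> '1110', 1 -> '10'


Encode each number as n ones followed by a terminating 0:
  10 -> 11111111110 (11 bits)
  12 -> 1111111111110 (13 bits)
  6 -> 1111110 (7 bits)
Total length = 11 + 13 + 7 = 31 bits.

Unary([10, 12, 6]) = 1111111111011111111111101111110 (31 bits)


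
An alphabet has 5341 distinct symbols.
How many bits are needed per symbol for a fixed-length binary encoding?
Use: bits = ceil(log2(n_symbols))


log2(5341) = 12.3829
Bracket: 2^12 = 4096 < 5341 <= 2^13 = 8192
So ceil(log2(5341)) = 13

bits = ceil(log2(5341)) = ceil(12.3829) = 13 bits


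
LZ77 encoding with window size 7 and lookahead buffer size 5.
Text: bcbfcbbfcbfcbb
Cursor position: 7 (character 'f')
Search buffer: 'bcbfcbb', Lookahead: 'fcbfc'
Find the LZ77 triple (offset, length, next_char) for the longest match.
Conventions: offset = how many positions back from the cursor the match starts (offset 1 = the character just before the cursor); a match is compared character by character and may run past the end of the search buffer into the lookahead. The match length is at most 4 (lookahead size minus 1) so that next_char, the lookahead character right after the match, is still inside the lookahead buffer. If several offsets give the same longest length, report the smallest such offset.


Try each offset into the search buffer:
  offset=1 (pos 6, char 'b'): match length 0
  offset=2 (pos 5, char 'b'): match length 0
  offset=3 (pos 4, char 'c'): match length 0
  offset=4 (pos 3, char 'f'): match length 3
  offset=5 (pos 2, char 'b'): match length 0
  offset=6 (pos 1, char 'c'): match length 0
  offset=7 (pos 0, char 'b'): match length 0
Longest match has length 3 at offset 4.
next_char = character at position 7 + 3 = 10 -> 'f'

Best match: offset=4, length=3 (matching 'fcb' starting at position 3)
LZ77 triple: (4, 3, 'f')


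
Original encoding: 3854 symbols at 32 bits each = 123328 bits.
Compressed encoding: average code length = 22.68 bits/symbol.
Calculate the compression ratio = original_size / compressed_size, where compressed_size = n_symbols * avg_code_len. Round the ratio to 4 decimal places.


original_size = n_symbols * orig_bits = 3854 * 32 = 123328 bits
compressed_size = n_symbols * avg_code_len = 3854 * 22.68 = 87408.72 bits
ratio = original_size / compressed_size = 123328 / 87408.72 = 1.4109

Compression ratio = 1.4109


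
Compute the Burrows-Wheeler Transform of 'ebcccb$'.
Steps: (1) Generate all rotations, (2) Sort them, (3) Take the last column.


Rotations (sorted):
  0: $ebcccb -> last char: b
  1: b$ebccc -> last char: c
  2: bcccb$e -> last char: e
  3: cb$ebcc -> last char: c
  4: ccb$ebc -> last char: c
  5: cccb$eb -> last char: b
  6: ebcccb$ -> last char: $


BWT = bceccb$


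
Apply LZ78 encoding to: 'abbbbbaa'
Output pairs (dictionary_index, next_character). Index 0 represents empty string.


LZ78 encoding steps:
Dictionary: {0: ''}
Step 1: w='' (idx 0), next='a' -> output (0, 'a'), add 'a' as idx 1
Step 2: w='' (idx 0), next='b' -> output (0, 'b'), add 'b' as idx 2
Step 3: w='b' (idx 2), next='b' -> output (2, 'b'), add 'bb' as idx 3
Step 4: w='bb' (idx 3), next='a' -> output (3, 'a'), add 'bba' as idx 4
Step 5: w='a' (idx 1), end of input -> output (1, '')


Encoded: [(0, 'a'), (0, 'b'), (2, 'b'), (3, 'a'), (1, '')]


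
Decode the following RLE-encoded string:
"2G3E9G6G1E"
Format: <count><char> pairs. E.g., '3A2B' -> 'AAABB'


Expanding each <count><char> pair:
  2G -> 'GG'
  3E -> 'EEE'
  9G -> 'GGGGGGGGG'
  6G -> 'GGGGGG'
  1E -> 'E'

Decoded = GGEEEGGGGGGGGGGGGGGGE


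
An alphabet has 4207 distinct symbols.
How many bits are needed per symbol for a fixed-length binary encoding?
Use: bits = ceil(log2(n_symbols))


log2(4207) = 12.0386
Bracket: 2^12 = 4096 < 4207 <= 2^13 = 8192
So ceil(log2(4207)) = 13

bits = ceil(log2(4207)) = ceil(12.0386) = 13 bits


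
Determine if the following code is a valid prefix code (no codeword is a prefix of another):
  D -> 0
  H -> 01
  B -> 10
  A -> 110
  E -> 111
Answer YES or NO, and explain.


Checking each pair (does one codeword prefix another?):
  D='0' vs H='01': prefix -- VIOLATION

NO -- this is NOT a valid prefix code. D (0) is a prefix of H (01).


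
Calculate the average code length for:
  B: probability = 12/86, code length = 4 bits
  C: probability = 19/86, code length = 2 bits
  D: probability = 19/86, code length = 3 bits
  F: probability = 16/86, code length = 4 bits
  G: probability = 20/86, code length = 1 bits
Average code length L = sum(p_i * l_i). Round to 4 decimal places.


Weighted contributions p_i * l_i:
  B: (12/86) * 4 = 48/86
  C: (19/86) * 2 = 38/86
  D: (19/86) * 3 = 57/86
  F: (16/86) * 4 = 64/86
  G: (20/86) * 1 = 20/86
Sum = (48 + 38 + 57 + 64 + 20)/86 = 227/86

L = 227/86 = 2.6395 bits/symbol


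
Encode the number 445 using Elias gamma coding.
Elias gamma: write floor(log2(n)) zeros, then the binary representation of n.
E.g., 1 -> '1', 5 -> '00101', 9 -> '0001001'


num_bits = floor(log2(445)) + 1 = 9
leading_zeros = num_bits - 1 = 8
binary(445) = 110111101

Elias gamma(445) = '00000000' + '110111101' = 00000000110111101 (17 bits)


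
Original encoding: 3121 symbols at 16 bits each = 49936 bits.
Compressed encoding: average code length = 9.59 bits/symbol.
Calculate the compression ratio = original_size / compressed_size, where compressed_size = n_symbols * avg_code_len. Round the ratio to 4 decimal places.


original_size = n_symbols * orig_bits = 3121 * 16 = 49936 bits
compressed_size = n_symbols * avg_code_len = 3121 * 9.59 = 29930.39 bits
ratio = original_size / compressed_size = 49936 / 29930.39 = 1.6684

Compression ratio = 1.6684


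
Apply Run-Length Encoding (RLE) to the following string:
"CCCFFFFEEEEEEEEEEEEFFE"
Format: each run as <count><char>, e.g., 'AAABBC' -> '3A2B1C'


Scanning runs left to right:
  i=0: run of 'C' x 3 -> '3C'
  i=3: run of 'F' x 4 -> '4F'
  i=7: run of 'E' x 12 -> '12E'
  i=19: run of 'F' x 2 -> '2F'
  i=21: run of 'E' x 1 -> '1E'

RLE = 3C4F12E2F1E


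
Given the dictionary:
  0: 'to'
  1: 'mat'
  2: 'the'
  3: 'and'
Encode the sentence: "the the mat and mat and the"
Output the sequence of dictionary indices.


Look up each word in the dictionary:
  'the' -> 2
  'the' -> 2
  'mat' -> 1
  'and' -> 3
  'mat' -> 1
  'and' -> 3
  'the' -> 2

Encoded: [2, 2, 1, 3, 1, 3, 2]


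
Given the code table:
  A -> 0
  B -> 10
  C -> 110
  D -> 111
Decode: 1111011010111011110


Decoding:
111 -> D
10 -> B
110 -> C
10 -> B
111 -> D
0 -> A
111 -> D
10 -> B


Result: DBCBDADB


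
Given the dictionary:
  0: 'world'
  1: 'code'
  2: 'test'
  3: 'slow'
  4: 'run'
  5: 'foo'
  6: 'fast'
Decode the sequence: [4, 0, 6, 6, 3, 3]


Look up each index in the dictionary:
  4 -> 'run'
  0 -> 'world'
  6 -> 'fast'
  6 -> 'fast'
  3 -> 'slow'
  3 -> 'slow'

Decoded: "run world fast fast slow slow"


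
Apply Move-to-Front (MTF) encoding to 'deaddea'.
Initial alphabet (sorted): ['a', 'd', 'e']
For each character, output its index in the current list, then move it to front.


MTF encoding:
'd': index 1 in ['a', 'd', 'e'] -> ['d', 'a', 'e']
'e': index 2 in ['d', 'a', 'e'] -> ['e', 'd', 'a']
'a': index 2 in ['e', 'd', 'a'] -> ['a', 'e', 'd']
'd': index 2 in ['a', 'e', 'd'] -> ['d', 'a', 'e']
'd': index 0 in ['d', 'a', 'e'] -> ['d', 'a', 'e']
'e': index 2 in ['d', 'a', 'e'] -> ['e', 'd', 'a']
'a': index 2 in ['e', 'd', 'a'] -> ['a', 'e', 'd']


Output: [1, 2, 2, 2, 0, 2, 2]


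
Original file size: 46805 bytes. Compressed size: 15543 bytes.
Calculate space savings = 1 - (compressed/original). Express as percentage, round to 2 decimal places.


ratio = compressed/original = 15543/46805 = 0.33208
savings = 1 - ratio = 1 - 0.33208 = 0.66792
as a percentage: 0.66792 * 100 = 66.79%

Space savings = 1 - 15543/46805 = 66.79%


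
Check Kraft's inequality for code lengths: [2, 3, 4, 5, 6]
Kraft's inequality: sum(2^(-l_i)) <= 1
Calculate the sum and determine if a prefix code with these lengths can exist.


Sum = 2^(-2) + 2^(-3) + 2^(-4) + 2^(-5) + 2^(-6)
    = 0.25 + 0.125 + 0.0625 + 0.03125 + 0.015625
    = 31/64 = 0.484375
Since 0.484375 <= 1, Kraft's inequality IS satisfied.
A prefix code with these lengths CAN exist.

Kraft sum = 0.484375. Satisfied.


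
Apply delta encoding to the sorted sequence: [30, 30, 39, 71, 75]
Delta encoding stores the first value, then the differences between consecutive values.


First value: 30
Deltas:
  30 - 30 = 0
  39 - 30 = 9
  71 - 39 = 32
  75 - 71 = 4


Delta encoded: [30, 0, 9, 32, 4]


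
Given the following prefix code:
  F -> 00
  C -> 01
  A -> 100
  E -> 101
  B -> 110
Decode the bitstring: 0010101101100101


Decoding step by step:
Bits 00 -> F
Bits 101 -> E
Bits 01 -> C
Bits 101 -> E
Bits 100 -> A
Bits 101 -> E


Decoded message: FECEAE


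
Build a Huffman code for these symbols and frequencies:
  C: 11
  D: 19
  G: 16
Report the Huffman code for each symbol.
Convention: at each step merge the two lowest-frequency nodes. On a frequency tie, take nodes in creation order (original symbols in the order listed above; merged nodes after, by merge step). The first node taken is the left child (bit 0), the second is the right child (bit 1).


Huffman tree construction:
Step 1: Merge C(11) + G(16) = 27
Step 2: Merge D(19) + (C+G)(27) = 46
Read each symbol's code off the tree from the root (left child = 0, right child = 1).

Codes:
  C: 10 (length 2)
  D: 0 (length 1)
  G: 11 (length 2)
Average code length: 73/46 = 1.5870 bits/symbol


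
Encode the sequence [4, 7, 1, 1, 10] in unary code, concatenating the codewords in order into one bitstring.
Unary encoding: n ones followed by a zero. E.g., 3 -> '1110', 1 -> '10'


Encode each number as n ones followed by a terminating 0:
  4 -> 11110 (5 bits)
  7 -> 11111110 (8 bits)
  1 -> 10 (2 bits)
  1 -> 10 (2 bits)
  10 -> 11111111110 (11 bits)
Total length = 5 + 8 + 2 + 2 + 11 = 28 bits.

Unary([4, 7, 1, 1, 10]) = 1111011111110101011111111110 (28 bits)


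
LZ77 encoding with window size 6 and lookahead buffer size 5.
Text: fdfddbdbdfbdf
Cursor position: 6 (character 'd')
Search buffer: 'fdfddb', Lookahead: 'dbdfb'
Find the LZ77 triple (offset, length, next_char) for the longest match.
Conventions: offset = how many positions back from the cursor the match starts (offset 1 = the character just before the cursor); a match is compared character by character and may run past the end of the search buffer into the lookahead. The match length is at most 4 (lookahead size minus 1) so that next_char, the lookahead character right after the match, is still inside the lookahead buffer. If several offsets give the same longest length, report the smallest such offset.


Try each offset into the search buffer:
  offset=1 (pos 5, char 'b'): match length 0
  offset=2 (pos 4, char 'd'): match length 3
  offset=3 (pos 3, char 'd'): match length 1
  offset=4 (pos 2, char 'f'): match length 0
  offset=5 (pos 1, char 'd'): match length 1
  offset=6 (pos 0, char 'f'): match length 0
Longest match has length 3 at offset 2.
next_char = character at position 6 + 3 = 9 -> 'f'

Best match: offset=2, length=3 (matching 'dbd' starting at position 4)
LZ77 triple: (2, 3, 'f')


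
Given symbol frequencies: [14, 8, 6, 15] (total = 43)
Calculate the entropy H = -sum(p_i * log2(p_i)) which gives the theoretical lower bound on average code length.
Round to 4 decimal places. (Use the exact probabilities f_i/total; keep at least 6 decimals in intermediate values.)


Per-symbol terms -p_i * log2(p_i) with p_i = f_i/43:
  p = 14/43 = 0.325581: log2(p) = -1.618910, -p*log2(p) = 0.527087
  p = 8/43 = 0.186047: log2(p) = -2.426265, -p*log2(p) = 0.451398
  p = 6/43 = 0.139535: log2(p) = -2.841302, -p*log2(p) = 0.396461
  p = 15/43 = 0.348837: log2(p) = -1.519374, -p*log2(p) = 0.530014
H = 0.527087 + 0.451398 + 0.396461 + 0.530014 = 1.904960

H = 1.905 bits/symbol


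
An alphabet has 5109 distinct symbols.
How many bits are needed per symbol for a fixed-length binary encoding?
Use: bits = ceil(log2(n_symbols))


log2(5109) = 12.3188
Bracket: 2^12 = 4096 < 5109 <= 2^13 = 8192
So ceil(log2(5109)) = 13

bits = ceil(log2(5109)) = ceil(12.3188) = 13 bits


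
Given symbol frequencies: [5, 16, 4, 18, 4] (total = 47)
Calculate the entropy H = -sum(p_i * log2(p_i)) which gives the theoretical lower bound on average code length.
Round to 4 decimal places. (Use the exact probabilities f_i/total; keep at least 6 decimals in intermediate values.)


Per-symbol terms -p_i * log2(p_i) with p_i = f_i/47:
  p = 5/47 = 0.106383: log2(p) = -3.232661, -p*log2(p) = 0.343900
  p = 16/47 = 0.340426: log2(p) = -1.554589, -p*log2(p) = 0.529222
  p = 4/47 = 0.085106: log2(p) = -3.554589, -p*log2(p) = 0.302518
  p = 18/47 = 0.382979: log2(p) = -1.384664, -p*log2(p) = 0.530297
  p = 4/47 = 0.085106: log2(p) = -3.554589, -p*log2(p) = 0.302518
H = 0.343900 + 0.529222 + 0.302518 + 0.530297 + 0.302518 = 2.008455

H = 2.0085 bits/symbol


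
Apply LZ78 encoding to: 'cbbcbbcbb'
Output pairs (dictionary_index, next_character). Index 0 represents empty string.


LZ78 encoding steps:
Dictionary: {0: ''}
Step 1: w='' (idx 0), next='c' -> output (0, 'c'), add 'c' as idx 1
Step 2: w='' (idx 0), next='b' -> output (0, 'b'), add 'b' as idx 2
Step 3: w='b' (idx 2), next='c' -> output (2, 'c'), add 'bc' as idx 3
Step 4: w='b' (idx 2), next='b' -> output (2, 'b'), add 'bb' as idx 4
Step 5: w='c' (idx 1), next='b' -> output (1, 'b'), add 'cb' as idx 5
Step 6: w='b' (idx 2), end of input -> output (2, '')


Encoded: [(0, 'c'), (0, 'b'), (2, 'c'), (2, 'b'), (1, 'b'), (2, '')]


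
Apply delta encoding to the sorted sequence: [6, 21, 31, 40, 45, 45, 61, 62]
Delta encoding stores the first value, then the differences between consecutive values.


First value: 6
Deltas:
  21 - 6 = 15
  31 - 21 = 10
  40 - 31 = 9
  45 - 40 = 5
  45 - 45 = 0
  61 - 45 = 16
  62 - 61 = 1


Delta encoded: [6, 15, 10, 9, 5, 0, 16, 1]


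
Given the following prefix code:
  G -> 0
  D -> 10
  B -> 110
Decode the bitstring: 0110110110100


Decoding step by step:
Bits 0 -> G
Bits 110 -> B
Bits 110 -> B
Bits 110 -> B
Bits 10 -> D
Bits 0 -> G


Decoded message: GBBBDG


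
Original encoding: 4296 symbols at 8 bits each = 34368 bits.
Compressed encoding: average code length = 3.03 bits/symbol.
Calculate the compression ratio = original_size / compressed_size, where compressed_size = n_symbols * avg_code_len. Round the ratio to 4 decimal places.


original_size = n_symbols * orig_bits = 4296 * 8 = 34368 bits
compressed_size = n_symbols * avg_code_len = 4296 * 3.03 = 13016.88 bits
ratio = original_size / compressed_size = 34368 / 13016.88 = 2.6403

Compression ratio = 2.6403


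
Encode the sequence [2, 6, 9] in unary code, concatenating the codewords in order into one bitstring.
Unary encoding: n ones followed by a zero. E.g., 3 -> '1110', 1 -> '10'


Encode each number as n ones followed by a terminating 0:
  2 -> 110 (3 bits)
  6 -> 1111110 (7 bits)
  9 -> 1111111110 (10 bits)
Total length = 3 + 7 + 10 = 20 bits.

Unary([2, 6, 9]) = 11011111101111111110 (20 bits)


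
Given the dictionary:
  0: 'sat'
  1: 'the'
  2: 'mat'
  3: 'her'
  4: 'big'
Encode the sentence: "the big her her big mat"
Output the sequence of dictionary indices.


Look up each word in the dictionary:
  'the' -> 1
  'big' -> 4
  'her' -> 3
  'her' -> 3
  'big' -> 4
  'mat' -> 2

Encoded: [1, 4, 3, 3, 4, 2]


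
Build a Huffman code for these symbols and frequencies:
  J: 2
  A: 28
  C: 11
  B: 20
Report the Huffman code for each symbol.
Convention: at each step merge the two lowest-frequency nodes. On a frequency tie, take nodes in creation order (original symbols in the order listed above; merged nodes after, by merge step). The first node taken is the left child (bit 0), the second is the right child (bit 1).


Huffman tree construction:
Step 1: Merge J(2) + C(11) = 13
Step 2: Merge (J+C)(13) + B(20) = 33
Step 3: Merge A(28) + ((J+C)+B)(33) = 61
Read each symbol's code off the tree from the root (left child = 0, right child = 1).

Codes:
  J: 100 (length 3)
  A: 0 (length 1)
  C: 101 (length 3)
  B: 11 (length 2)
Average code length: 107/61 = 1.7541 bits/symbol


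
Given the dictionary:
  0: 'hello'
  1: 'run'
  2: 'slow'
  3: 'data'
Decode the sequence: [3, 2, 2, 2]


Look up each index in the dictionary:
  3 -> 'data'
  2 -> 'slow'
  2 -> 'slow'
  2 -> 'slow'

Decoded: "data slow slow slow"


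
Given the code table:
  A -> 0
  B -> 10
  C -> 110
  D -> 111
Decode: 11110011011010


Decoding:
111 -> D
10 -> B
0 -> A
110 -> C
110 -> C
10 -> B


Result: DBACCB


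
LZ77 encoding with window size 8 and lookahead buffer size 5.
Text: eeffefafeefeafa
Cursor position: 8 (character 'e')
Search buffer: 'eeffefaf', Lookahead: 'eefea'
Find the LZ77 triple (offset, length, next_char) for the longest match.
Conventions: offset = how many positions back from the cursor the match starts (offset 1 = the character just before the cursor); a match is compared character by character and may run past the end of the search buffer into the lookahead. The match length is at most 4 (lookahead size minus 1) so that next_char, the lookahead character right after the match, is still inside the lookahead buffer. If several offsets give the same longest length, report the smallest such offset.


Try each offset into the search buffer:
  offset=1 (pos 7, char 'f'): match length 0
  offset=2 (pos 6, char 'a'): match length 0
  offset=3 (pos 5, char 'f'): match length 0
  offset=4 (pos 4, char 'e'): match length 1
  offset=5 (pos 3, char 'f'): match length 0
  offset=6 (pos 2, char 'f'): match length 0
  offset=7 (pos 1, char 'e'): match length 1
  offset=8 (pos 0, char 'e'): match length 3
Longest match has length 3 at offset 8.
next_char = character at position 8 + 3 = 11 -> 'e'

Best match: offset=8, length=3 (matching 'eef' starting at position 0)
LZ77 triple: (8, 3, 'e')


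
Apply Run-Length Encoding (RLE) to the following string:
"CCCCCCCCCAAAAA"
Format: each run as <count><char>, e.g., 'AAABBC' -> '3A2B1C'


Scanning runs left to right:
  i=0: run of 'C' x 9 -> '9C'
  i=9: run of 'A' x 5 -> '5A'

RLE = 9C5A


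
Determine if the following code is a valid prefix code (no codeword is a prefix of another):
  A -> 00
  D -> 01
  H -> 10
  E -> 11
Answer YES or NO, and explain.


Checking each pair (does one codeword prefix another?):
  A='00' vs D='01': no prefix
  A='00' vs H='10': no prefix
  A='00' vs E='11': no prefix
  D='01' vs A='00': no prefix
  D='01' vs H='10': no prefix
  D='01' vs E='11': no prefix
  H='10' vs A='00': no prefix
  H='10' vs D='01': no prefix
  H='10' vs E='11': no prefix
  E='11' vs A='00': no prefix
  E='11' vs D='01': no prefix
  E='11' vs H='10': no prefix
No violation found over all pairs.

YES -- this is a valid prefix code. No codeword is a prefix of any other codeword.


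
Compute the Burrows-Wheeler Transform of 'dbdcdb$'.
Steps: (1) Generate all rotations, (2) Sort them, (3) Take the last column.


Rotations (sorted):
  0: $dbdcdb -> last char: b
  1: b$dbdcd -> last char: d
  2: bdcdb$d -> last char: d
  3: cdb$dbd -> last char: d
  4: db$dbdc -> last char: c
  5: dbdcdb$ -> last char: $
  6: dcdb$db -> last char: b


BWT = bdddc$b


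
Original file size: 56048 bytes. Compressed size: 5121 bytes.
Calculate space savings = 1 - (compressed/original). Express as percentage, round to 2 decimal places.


ratio = compressed/original = 5121/56048 = 0.091368
savings = 1 - ratio = 1 - 0.091368 = 0.908632
as a percentage: 0.908632 * 100 = 90.86%

Space savings = 1 - 5121/56048 = 90.86%


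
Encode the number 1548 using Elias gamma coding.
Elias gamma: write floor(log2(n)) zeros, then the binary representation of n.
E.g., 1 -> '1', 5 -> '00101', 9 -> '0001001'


num_bits = floor(log2(1548)) + 1 = 11
leading_zeros = num_bits - 1 = 10
binary(1548) = 11000001100

Elias gamma(1548) = '0000000000' + '11000001100' = 000000000011000001100 (21 bits)


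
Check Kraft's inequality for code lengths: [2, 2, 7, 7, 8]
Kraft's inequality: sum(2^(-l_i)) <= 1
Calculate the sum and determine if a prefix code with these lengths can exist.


Sum = 2^(-2) + 2^(-2) + 2^(-7) + 2^(-7) + 2^(-8)
    = 0.25 + 0.25 + 0.0078125 + 0.0078125 + 0.00390625
    = 133/256 = 0.51953125
Since 0.51953125 <= 1, Kraft's inequality IS satisfied.
A prefix code with these lengths CAN exist.

Kraft sum = 0.51953125. Satisfied.


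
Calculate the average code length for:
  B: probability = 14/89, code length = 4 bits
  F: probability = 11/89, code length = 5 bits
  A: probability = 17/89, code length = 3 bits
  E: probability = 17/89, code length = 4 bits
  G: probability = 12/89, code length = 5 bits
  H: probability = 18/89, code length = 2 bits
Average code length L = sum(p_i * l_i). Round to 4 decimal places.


Weighted contributions p_i * l_i:
  B: (14/89) * 4 = 56/89
  F: (11/89) * 5 = 55/89
  A: (17/89) * 3 = 51/89
  E: (17/89) * 4 = 68/89
  G: (12/89) * 5 = 60/89
  H: (18/89) * 2 = 36/89
Sum = (56 + 55 + 51 + 68 + 60 + 36)/89 = 326/89

L = 326/89 = 3.6629 bits/symbol


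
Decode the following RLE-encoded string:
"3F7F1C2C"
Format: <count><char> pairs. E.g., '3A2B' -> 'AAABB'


Expanding each <count><char> pair:
  3F -> 'FFF'
  7F -> 'FFFFFFF'
  1C -> 'C'
  2C -> 'CC'

Decoded = FFFFFFFFFFCCC


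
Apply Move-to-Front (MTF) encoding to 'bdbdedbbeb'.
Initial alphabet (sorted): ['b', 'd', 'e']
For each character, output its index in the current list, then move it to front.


MTF encoding:
'b': index 0 in ['b', 'd', 'e'] -> ['b', 'd', 'e']
'd': index 1 in ['b', 'd', 'e'] -> ['d', 'b', 'e']
'b': index 1 in ['d', 'b', 'e'] -> ['b', 'd', 'e']
'd': index 1 in ['b', 'd', 'e'] -> ['d', 'b', 'e']
'e': index 2 in ['d', 'b', 'e'] -> ['e', 'd', 'b']
'd': index 1 in ['e', 'd', 'b'] -> ['d', 'e', 'b']
'b': index 2 in ['d', 'e', 'b'] -> ['b', 'd', 'e']
'b': index 0 in ['b', 'd', 'e'] -> ['b', 'd', 'e']
'e': index 2 in ['b', 'd', 'e'] -> ['e', 'b', 'd']
'b': index 1 in ['e', 'b', 'd'] -> ['b', 'e', 'd']


Output: [0, 1, 1, 1, 2, 1, 2, 0, 2, 1]


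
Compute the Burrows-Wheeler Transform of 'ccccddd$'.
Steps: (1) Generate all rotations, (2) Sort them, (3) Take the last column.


Rotations (sorted):
  0: $ccccddd -> last char: d
  1: ccccddd$ -> last char: $
  2: cccddd$c -> last char: c
  3: ccddd$cc -> last char: c
  4: cddd$ccc -> last char: c
  5: d$ccccdd -> last char: d
  6: dd$ccccd -> last char: d
  7: ddd$cccc -> last char: c


BWT = d$cccddc


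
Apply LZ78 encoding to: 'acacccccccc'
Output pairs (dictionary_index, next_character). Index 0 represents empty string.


LZ78 encoding steps:
Dictionary: {0: ''}
Step 1: w='' (idx 0), next='a' -> output (0, 'a'), add 'a' as idx 1
Step 2: w='' (idx 0), next='c' -> output (0, 'c'), add 'c' as idx 2
Step 3: w='a' (idx 1), next='c' -> output (1, 'c'), add 'ac' as idx 3
Step 4: w='c' (idx 2), next='c' -> output (2, 'c'), add 'cc' as idx 4
Step 5: w='cc' (idx 4), next='c' -> output (4, 'c'), add 'ccc' as idx 5
Step 6: w='cc' (idx 4), end of input -> output (4, '')


Encoded: [(0, 'a'), (0, 'c'), (1, 'c'), (2, 'c'), (4, 'c'), (4, '')]


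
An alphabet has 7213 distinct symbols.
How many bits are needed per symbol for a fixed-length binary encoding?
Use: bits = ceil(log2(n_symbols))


log2(7213) = 12.8164
Bracket: 2^12 = 4096 < 7213 <= 2^13 = 8192
So ceil(log2(7213)) = 13

bits = ceil(log2(7213)) = ceil(12.8164) = 13 bits


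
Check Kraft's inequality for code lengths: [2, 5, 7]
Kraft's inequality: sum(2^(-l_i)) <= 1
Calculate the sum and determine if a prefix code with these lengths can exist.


Sum = 2^(-2) + 2^(-5) + 2^(-7)
    = 0.25 + 0.03125 + 0.0078125
    = 37/128 = 0.2890625
Since 0.2890625 <= 1, Kraft's inequality IS satisfied.
A prefix code with these lengths CAN exist.

Kraft sum = 0.2890625. Satisfied.


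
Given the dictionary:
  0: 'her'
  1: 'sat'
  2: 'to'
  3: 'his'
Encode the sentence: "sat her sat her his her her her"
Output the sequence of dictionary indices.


Look up each word in the dictionary:
  'sat' -> 1
  'her' -> 0
  'sat' -> 1
  'her' -> 0
  'his' -> 3
  'her' -> 0
  'her' -> 0
  'her' -> 0

Encoded: [1, 0, 1, 0, 3, 0, 0, 0]


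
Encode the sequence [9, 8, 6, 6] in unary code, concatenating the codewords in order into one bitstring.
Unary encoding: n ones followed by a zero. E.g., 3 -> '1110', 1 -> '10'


Encode each number as n ones followed by a terminating 0:
  9 -> 1111111110 (10 bits)
  8 -> 111111110 (9 bits)
  6 -> 1111110 (7 bits)
  6 -> 1111110 (7 bits)
Total length = 10 + 9 + 7 + 7 = 33 bits.

Unary([9, 8, 6, 6]) = 111111111011111111011111101111110 (33 bits)


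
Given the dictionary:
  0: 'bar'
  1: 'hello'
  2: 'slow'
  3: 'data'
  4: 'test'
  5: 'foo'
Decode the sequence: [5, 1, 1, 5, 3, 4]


Look up each index in the dictionary:
  5 -> 'foo'
  1 -> 'hello'
  1 -> 'hello'
  5 -> 'foo'
  3 -> 'data'
  4 -> 'test'

Decoded: "foo hello hello foo data test"


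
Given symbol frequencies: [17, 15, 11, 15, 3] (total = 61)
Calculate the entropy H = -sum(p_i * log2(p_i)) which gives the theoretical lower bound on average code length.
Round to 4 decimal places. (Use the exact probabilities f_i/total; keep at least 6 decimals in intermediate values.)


Per-symbol terms -p_i * log2(p_i) with p_i = f_i/61:
  p = 17/61 = 0.278689: log2(p) = -1.843274, -p*log2(p) = 0.513699
  p = 15/61 = 0.245902: log2(p) = -2.023847, -p*log2(p) = 0.497667
  p = 11/61 = 0.180328: log2(p) = -2.471306, -p*log2(p) = 0.445645
  p = 15/61 = 0.245902: log2(p) = -2.023847, -p*log2(p) = 0.497667
  p = 3/61 = 0.049180: log2(p) = -4.345775, -p*log2(p) = 0.213727
H = 0.513699 + 0.497667 + 0.445645 + 0.497667 + 0.213727 = 2.168405

H = 2.1684 bits/symbol


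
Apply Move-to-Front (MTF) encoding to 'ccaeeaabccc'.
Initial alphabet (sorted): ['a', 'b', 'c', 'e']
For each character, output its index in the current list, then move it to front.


MTF encoding:
'c': index 2 in ['a', 'b', 'c', 'e'] -> ['c', 'a', 'b', 'e']
'c': index 0 in ['c', 'a', 'b', 'e'] -> ['c', 'a', 'b', 'e']
'a': index 1 in ['c', 'a', 'b', 'e'] -> ['a', 'c', 'b', 'e']
'e': index 3 in ['a', 'c', 'b', 'e'] -> ['e', 'a', 'c', 'b']
'e': index 0 in ['e', 'a', 'c', 'b'] -> ['e', 'a', 'c', 'b']
'a': index 1 in ['e', 'a', 'c', 'b'] -> ['a', 'e', 'c', 'b']
'a': index 0 in ['a', 'e', 'c', 'b'] -> ['a', 'e', 'c', 'b']
'b': index 3 in ['a', 'e', 'c', 'b'] -> ['b', 'a', 'e', 'c']
'c': index 3 in ['b', 'a', 'e', 'c'] -> ['c', 'b', 'a', 'e']
'c': index 0 in ['c', 'b', 'a', 'e'] -> ['c', 'b', 'a', 'e']
'c': index 0 in ['c', 'b', 'a', 'e'] -> ['c', 'b', 'a', 'e']


Output: [2, 0, 1, 3, 0, 1, 0, 3, 3, 0, 0]


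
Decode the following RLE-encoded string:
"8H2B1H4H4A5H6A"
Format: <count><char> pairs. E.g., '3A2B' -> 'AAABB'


Expanding each <count><char> pair:
  8H -> 'HHHHHHHH'
  2B -> 'BB'
  1H -> 'H'
  4H -> 'HHHH'
  4A -> 'AAAA'
  5H -> 'HHHHH'
  6A -> 'AAAAAA'

Decoded = HHHHHHHHBBHHHHHAAAAHHHHHAAAAAA


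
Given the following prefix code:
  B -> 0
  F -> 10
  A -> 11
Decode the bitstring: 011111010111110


Decoding step by step:
Bits 0 -> B
Bits 11 -> A
Bits 11 -> A
Bits 10 -> F
Bits 10 -> F
Bits 11 -> A
Bits 11 -> A
Bits 10 -> F


Decoded message: BAAFFAAF


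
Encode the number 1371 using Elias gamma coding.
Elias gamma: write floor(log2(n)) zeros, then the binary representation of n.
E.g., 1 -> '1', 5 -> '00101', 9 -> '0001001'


num_bits = floor(log2(1371)) + 1 = 11
leading_zeros = num_bits - 1 = 10
binary(1371) = 10101011011

Elias gamma(1371) = '0000000000' + '10101011011' = 000000000010101011011 (21 bits)


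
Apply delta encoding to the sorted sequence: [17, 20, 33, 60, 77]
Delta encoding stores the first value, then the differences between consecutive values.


First value: 17
Deltas:
  20 - 17 = 3
  33 - 20 = 13
  60 - 33 = 27
  77 - 60 = 17


Delta encoded: [17, 3, 13, 27, 17]


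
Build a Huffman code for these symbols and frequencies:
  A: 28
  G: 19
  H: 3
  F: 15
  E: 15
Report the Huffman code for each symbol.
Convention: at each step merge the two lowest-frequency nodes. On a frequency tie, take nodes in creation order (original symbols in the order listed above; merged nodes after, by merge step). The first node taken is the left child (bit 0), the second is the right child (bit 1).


Huffman tree construction:
Step 1: Merge H(3) + F(15) = 18
Step 2: Merge E(15) + (H+F)(18) = 33
Step 3: Merge G(19) + A(28) = 47
Step 4: Merge (E+(H+F))(33) + (G+A)(47) = 80
Read each symbol's code off the tree from the root (left child = 0, right child = 1).

Codes:
  A: 11 (length 2)
  G: 10 (length 2)
  H: 010 (length 3)
  F: 011 (length 3)
  E: 00 (length 2)
Average code length: 178/80 = 2.2250 bits/symbol


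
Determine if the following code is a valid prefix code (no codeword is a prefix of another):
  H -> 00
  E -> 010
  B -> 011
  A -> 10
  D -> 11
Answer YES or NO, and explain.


Checking each pair (does one codeword prefix another?):
  H='00' vs E='010': no prefix
  H='00' vs B='011': no prefix
  H='00' vs A='10': no prefix
  H='00' vs D='11': no prefix
  E='010' vs H='00': no prefix
  E='010' vs B='011': no prefix
  E='010' vs A='10': no prefix
  E='010' vs D='11': no prefix
  B='011' vs H='00': no prefix
  B='011' vs E='010': no prefix
  B='011' vs A='10': no prefix
  B='011' vs D='11': no prefix
  A='10' vs H='00': no prefix
  A='10' vs E='010': no prefix
  A='10' vs B='011': no prefix
  A='10' vs D='11': no prefix
  D='11' vs H='00': no prefix
  D='11' vs E='010': no prefix
  D='11' vs B='011': no prefix
  D='11' vs A='10': no prefix
No violation found over all pairs.

YES -- this is a valid prefix code. No codeword is a prefix of any other codeword.


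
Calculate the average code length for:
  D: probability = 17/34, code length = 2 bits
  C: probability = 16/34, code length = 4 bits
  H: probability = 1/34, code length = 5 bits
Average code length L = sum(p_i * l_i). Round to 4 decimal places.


Weighted contributions p_i * l_i:
  D: (17/34) * 2 = 34/34
  C: (16/34) * 4 = 64/34
  H: (1/34) * 5 = 5/34
Sum = (34 + 64 + 5)/34 = 103/34

L = 103/34 = 3.0294 bits/symbol


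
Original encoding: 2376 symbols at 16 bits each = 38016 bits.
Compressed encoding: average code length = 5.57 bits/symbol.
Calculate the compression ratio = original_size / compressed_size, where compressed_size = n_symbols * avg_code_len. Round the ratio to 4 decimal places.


original_size = n_symbols * orig_bits = 2376 * 16 = 38016 bits
compressed_size = n_symbols * avg_code_len = 2376 * 5.57 = 13234.32 bits
ratio = original_size / compressed_size = 38016 / 13234.32 = 2.8725

Compression ratio = 2.8725


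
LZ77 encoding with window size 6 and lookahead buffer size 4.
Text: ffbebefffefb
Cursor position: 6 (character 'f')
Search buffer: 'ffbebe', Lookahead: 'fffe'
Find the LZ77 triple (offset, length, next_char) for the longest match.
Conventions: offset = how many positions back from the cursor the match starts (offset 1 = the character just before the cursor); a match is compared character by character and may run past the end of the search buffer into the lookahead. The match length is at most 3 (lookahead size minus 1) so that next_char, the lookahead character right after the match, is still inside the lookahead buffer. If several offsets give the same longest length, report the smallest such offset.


Try each offset into the search buffer:
  offset=1 (pos 5, char 'e'): match length 0
  offset=2 (pos 4, char 'b'): match length 0
  offset=3 (pos 3, char 'e'): match length 0
  offset=4 (pos 2, char 'b'): match length 0
  offset=5 (pos 1, char 'f'): match length 1
  offset=6 (pos 0, char 'f'): match length 2
Longest match has length 2 at offset 6.
next_char = character at position 6 + 2 = 8 -> 'f'

Best match: offset=6, length=2 (matching 'ff' starting at position 0)
LZ77 triple: (6, 2, 'f')


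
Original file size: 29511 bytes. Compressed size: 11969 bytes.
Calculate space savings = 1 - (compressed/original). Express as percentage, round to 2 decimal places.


ratio = compressed/original = 11969/29511 = 0.405578
savings = 1 - ratio = 1 - 0.405578 = 0.594422
as a percentage: 0.594422 * 100 = 59.44%

Space savings = 1 - 11969/29511 = 59.44%
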